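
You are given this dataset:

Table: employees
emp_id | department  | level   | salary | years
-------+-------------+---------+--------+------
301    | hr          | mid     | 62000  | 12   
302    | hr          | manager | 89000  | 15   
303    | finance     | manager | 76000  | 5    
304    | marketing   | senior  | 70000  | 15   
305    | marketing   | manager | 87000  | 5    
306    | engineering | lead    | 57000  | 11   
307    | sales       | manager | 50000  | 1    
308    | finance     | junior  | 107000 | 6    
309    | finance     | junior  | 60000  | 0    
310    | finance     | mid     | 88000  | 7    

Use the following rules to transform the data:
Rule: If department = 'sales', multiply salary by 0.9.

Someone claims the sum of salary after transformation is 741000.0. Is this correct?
Yes, the result is correct.

Step 1: Calculate the correct sum after transformation
Step 2: Apply multiplier 0.9 to records where department = 'sales'
Step 3: Correct result = 741000.0
Step 4: Claimed result = 741000.0
Step 5: 741000.0 = 741000.0 ✓
Conclusion: The claimed result is correct.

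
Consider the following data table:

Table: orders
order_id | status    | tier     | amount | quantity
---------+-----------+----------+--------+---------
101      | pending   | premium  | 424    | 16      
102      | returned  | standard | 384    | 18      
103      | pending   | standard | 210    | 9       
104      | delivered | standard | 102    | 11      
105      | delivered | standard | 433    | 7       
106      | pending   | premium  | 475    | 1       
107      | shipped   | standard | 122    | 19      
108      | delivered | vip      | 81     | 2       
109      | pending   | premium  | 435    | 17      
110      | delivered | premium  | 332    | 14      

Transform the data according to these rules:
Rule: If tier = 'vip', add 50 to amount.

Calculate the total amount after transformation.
3048

Step 1: Count records where tier = 'vip': 1
Step 2: Total bonus added: 1 × 50 = 50
Step 3: Original sum of amount: 2998
Step 4: Final sum = 2998 + 50 = 3048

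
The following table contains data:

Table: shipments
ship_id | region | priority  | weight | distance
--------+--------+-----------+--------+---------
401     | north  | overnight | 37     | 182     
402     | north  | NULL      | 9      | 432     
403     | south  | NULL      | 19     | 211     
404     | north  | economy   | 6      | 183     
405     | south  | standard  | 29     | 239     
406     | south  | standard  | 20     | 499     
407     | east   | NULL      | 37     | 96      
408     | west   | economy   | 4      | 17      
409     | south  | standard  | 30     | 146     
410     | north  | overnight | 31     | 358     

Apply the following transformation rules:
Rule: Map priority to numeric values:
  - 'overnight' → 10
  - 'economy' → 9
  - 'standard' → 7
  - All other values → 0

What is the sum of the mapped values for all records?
59

Step 1: Apply mapping to each record
Step 2: Count by status:
  'overnight': 2 records × 10 = 20
  'economy': 2 records × 9 = 18
  'standard': 3 records × 7 = 21
Step 3: Sum all mapped values = 59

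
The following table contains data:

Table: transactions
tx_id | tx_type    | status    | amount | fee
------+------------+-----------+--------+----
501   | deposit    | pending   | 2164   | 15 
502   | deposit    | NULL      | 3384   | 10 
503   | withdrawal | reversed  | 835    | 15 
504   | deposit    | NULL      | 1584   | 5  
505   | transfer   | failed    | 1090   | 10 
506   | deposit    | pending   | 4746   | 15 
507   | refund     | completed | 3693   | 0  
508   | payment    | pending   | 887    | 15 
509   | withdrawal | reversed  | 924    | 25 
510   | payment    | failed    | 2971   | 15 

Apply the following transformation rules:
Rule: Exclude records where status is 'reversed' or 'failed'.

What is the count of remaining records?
6

Step 1: Count records to exclude
  - 2 (reversed) + 2 (failed) = 4 records
Step 2: Total records: 10
Step 3: Remaining = 10 - 4 = 6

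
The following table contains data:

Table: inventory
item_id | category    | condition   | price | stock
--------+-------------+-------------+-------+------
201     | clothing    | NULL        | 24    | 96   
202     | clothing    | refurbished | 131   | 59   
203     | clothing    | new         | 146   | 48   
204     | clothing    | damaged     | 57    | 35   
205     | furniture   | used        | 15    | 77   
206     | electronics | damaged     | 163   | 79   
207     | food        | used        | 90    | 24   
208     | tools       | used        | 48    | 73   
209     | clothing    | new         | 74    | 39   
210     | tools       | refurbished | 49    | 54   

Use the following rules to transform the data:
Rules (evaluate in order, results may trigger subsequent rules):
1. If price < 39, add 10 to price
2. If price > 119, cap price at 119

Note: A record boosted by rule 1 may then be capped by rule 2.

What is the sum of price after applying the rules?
734

Step 1: Apply rule 1 to records with price < 39
  - 2 records get bonus of 10
  - Of these, 0 records then exceed 119 and get capped
Step 2: Apply rule 2 to records with price > 119
  - 3 records (original) are capped
Step 3: Calculate final sum = 734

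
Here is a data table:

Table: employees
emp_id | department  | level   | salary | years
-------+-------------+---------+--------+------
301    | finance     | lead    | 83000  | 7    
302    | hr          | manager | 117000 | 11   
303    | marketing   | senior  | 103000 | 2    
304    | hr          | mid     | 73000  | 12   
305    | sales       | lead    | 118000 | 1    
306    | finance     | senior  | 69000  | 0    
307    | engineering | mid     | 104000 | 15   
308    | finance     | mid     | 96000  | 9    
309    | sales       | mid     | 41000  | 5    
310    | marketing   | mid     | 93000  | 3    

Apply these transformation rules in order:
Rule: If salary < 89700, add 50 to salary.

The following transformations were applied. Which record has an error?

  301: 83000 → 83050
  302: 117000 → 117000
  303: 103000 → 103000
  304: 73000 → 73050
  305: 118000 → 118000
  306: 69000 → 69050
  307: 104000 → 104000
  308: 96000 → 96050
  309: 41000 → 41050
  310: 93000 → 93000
Record 308 has an error. The correct transformed value should be 96000, not 96050.

Step 1: Check each record against the rule
Step 2: Record 308 has salary = 96000
Step 3: Since 96000 >= 89700, the bonus should not have been applied
Step 4: Correct value = 96000, but claimed value = 96050
Conclusion: Record 308 has the error.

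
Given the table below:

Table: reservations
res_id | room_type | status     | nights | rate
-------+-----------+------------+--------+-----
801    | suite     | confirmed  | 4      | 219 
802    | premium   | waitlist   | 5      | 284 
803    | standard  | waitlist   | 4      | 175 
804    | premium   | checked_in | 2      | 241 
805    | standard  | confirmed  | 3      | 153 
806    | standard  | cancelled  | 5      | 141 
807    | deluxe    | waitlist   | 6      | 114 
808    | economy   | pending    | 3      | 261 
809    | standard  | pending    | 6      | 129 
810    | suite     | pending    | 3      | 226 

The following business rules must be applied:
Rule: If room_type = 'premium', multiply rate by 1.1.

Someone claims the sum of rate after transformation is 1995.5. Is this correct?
Yes, the result is correct.

Step 1: Calculate the correct sum after transformation
Step 2: Apply multiplier 1.1 to records where room_type = 'premium'
Step 3: Correct result = 1995.5
Step 4: Claimed result = 1995.5
Step 5: 1995.5 = 1995.5 ✓
Conclusion: The claimed result is correct.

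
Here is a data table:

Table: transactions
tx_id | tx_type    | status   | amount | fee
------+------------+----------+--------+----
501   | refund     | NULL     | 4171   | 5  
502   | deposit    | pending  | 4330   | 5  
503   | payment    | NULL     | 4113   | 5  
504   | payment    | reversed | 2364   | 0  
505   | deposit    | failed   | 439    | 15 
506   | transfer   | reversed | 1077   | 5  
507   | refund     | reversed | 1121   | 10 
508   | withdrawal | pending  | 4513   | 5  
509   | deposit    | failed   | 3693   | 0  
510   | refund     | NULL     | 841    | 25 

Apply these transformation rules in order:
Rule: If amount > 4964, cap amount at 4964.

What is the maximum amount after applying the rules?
4513

Step 1: Original maximum amount = 4513
Step 2: Check cap of 4964 against maximum
Step 3: No records exceed the cap (max 4513 <= cap 4964), so no capping applies
Step 4: Maximum after transformation = 4513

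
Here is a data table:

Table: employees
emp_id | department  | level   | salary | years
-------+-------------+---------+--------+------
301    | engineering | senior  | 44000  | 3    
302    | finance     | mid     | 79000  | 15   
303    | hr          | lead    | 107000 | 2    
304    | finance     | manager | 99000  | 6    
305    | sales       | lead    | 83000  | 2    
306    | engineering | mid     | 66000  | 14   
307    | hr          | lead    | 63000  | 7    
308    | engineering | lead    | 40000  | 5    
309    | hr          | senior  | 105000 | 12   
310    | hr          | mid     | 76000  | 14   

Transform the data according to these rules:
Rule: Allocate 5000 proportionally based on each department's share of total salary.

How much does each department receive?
engineering: 984.25, finance: 1167.98, hr: 2303.15, sales: 544.62

Step 1: Calculate total salary = 762000
Step 2: Calculate each department's proportion:
  engineering: 150000/762000 = 19.69% → 984.25
  finance: 178000/762000 = 23.36% → 1167.98
  hr: 351000/762000 = 46.06% → 2303.15
  sales: 83000/762000 = 10.89% → 544.62
Step 3: Verify: sum of allocations ≈ 5000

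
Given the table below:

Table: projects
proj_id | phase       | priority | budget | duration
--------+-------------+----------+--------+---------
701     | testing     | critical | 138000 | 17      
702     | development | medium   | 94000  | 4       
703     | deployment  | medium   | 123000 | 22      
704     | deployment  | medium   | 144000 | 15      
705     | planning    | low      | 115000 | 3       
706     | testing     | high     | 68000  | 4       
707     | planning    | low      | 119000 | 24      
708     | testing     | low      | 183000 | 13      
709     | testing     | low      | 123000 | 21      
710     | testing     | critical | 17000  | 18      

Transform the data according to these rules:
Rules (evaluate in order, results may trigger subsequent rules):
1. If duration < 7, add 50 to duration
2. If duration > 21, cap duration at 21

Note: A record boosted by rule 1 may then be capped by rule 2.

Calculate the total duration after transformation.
189

Step 1: Apply rule 1 to records with duration < 7
  - 3 records get bonus of 50
  - Of these, 3 records then exceed 21 and get capped
Step 2: Apply rule 2 to records with duration > 21
  - 2 records (original) are capped
Step 3: Calculate final sum = 189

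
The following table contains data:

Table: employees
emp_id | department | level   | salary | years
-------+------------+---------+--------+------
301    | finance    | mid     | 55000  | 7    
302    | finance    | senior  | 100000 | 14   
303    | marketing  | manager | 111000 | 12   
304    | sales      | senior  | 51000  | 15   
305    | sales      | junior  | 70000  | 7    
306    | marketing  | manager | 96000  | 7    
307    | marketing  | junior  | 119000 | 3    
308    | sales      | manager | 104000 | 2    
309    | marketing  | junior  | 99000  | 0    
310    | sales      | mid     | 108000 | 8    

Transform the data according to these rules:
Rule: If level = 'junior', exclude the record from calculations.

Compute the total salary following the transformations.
625000

Step 1: Identify records where level = 'junior'
Step 2: The excluded records sum to 288000
Step 3: Original total salary = 913000
Step 4: Remaining total = 913000 - 288000 = 625000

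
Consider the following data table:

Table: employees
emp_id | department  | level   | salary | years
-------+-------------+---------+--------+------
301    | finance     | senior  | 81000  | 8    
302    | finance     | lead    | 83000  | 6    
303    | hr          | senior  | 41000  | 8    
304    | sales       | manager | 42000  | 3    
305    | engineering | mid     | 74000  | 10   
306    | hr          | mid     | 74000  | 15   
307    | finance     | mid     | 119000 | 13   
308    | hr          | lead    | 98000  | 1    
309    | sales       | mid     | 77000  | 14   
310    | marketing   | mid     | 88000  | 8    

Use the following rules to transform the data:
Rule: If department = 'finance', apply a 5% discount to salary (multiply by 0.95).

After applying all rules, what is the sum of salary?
762850.0

Step 1: Records with department = 'finance' have total salary = 283000
Step 2: Apply multiplier: 283000 × 0.95 = 268850.0
Step 3: Other records total: 494000
Step 4: Final sum = 268850.0 + 494000 = 762850.0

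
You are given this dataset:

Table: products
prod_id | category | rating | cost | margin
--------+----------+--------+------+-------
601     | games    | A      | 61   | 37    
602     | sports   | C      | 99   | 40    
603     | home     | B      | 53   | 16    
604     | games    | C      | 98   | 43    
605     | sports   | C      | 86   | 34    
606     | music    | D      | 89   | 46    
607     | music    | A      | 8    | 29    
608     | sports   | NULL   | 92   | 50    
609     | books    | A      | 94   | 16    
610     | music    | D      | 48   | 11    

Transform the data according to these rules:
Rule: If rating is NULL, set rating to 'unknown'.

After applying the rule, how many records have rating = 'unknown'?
1

Step 1: Count records where rating IS NULL
Step 2: Found 1 records with NULL rating
Step 3: These records will have rating set to 'unknown'
Step 4: Records already having rating = 'unknown': 0
Step 5: Answer: 1 + 0 = 1 records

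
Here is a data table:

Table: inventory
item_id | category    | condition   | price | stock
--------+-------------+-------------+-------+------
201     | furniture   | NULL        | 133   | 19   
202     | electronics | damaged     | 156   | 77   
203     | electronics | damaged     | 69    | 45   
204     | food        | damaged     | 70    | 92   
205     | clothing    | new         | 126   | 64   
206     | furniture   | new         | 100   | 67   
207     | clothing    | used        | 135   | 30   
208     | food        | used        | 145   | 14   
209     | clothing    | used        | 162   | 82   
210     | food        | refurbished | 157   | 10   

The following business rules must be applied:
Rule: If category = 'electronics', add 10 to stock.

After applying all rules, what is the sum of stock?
520

Step 1: Count records where category = 'electronics': 2
Step 2: Total bonus added: 2 × 10 = 20
Step 3: Original sum of stock: 500
Step 4: Final sum = 500 + 20 = 520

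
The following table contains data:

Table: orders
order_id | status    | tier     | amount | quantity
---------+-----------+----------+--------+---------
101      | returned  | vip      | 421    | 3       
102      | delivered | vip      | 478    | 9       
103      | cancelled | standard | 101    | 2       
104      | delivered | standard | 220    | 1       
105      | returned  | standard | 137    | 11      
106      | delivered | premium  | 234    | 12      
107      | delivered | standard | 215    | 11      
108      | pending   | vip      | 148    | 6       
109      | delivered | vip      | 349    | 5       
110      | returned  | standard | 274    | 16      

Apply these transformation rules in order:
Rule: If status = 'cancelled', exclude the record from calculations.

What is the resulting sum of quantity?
74

Step 1: Identify records where status = 'cancelled'
Step 2: The excluded records sum to 2
Step 3: Original total quantity = 76
Step 4: Remaining total = 76 - 2 = 74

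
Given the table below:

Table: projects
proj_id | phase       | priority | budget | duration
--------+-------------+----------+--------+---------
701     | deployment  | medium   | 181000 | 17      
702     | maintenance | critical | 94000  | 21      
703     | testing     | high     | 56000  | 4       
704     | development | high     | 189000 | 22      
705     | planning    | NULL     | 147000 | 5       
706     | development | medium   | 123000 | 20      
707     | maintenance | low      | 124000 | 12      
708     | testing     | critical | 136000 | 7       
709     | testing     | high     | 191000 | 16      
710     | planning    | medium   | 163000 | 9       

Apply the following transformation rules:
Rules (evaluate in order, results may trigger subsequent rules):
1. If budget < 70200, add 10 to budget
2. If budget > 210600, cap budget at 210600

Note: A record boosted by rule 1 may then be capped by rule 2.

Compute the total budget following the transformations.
1404010

Step 1: Apply rule 1 to records with budget < 70200
  - 1 records get bonus of 10
  - Of these, 0 records then exceed 210600 and get capped
Step 2: Apply rule 2 to records with budget > 210600
  - 0 records (original) are capped
Step 3: Calculate final sum = 1404010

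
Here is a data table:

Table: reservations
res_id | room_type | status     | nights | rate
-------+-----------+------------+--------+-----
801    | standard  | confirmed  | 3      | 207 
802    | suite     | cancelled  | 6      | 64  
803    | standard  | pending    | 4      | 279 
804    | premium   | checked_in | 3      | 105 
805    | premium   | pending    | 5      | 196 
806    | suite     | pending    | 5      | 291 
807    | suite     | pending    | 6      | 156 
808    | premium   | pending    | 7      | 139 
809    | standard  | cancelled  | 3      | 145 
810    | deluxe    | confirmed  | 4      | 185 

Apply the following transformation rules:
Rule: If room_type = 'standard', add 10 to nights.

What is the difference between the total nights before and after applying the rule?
30

Step 1: Original sum of nights = 46
Step 2: 3 records have room_type = 'standard'
Step 3: Each affected record changes by 10
Step 4: Total change = 3 × 10 = 30
Step 5: New sum = 46 + 30 = 76
Step 6: Difference = |76 - 46| = 30
        (Sum increased by 30)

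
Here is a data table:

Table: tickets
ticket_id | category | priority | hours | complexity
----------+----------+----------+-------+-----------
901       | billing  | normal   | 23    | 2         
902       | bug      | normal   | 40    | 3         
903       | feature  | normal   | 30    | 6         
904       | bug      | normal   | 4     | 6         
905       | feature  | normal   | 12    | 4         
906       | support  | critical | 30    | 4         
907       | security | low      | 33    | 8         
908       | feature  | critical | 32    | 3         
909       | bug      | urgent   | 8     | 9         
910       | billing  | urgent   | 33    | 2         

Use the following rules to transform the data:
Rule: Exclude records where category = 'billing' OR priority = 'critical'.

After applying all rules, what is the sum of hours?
127

Step 1: Find records where category = 'billing' OR priority = 'critical'
Step 2: 4 records match, summing to 118
Step 3: Original sum: 245
Step 4: Remaining sum = 245 - 118 = 127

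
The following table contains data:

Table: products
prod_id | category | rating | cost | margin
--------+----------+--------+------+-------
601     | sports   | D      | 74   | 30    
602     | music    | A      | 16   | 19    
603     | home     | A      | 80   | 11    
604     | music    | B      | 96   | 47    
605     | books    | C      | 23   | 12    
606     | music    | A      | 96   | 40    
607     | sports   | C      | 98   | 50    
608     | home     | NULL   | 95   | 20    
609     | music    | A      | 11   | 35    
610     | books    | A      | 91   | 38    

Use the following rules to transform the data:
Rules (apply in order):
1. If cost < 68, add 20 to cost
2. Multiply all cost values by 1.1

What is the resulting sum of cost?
814.0

Step 1: Apply Rule 1 - Add 20 to records with cost < 68
  - 3 records affected: 50 + (3 × 20) = 110
  - Unaffected records: 630
  - Sum after Rule 1: 740
Step 2: Apply Rule 2 - Multiply all by 1.1
  - 740 × 1.1 = 814.0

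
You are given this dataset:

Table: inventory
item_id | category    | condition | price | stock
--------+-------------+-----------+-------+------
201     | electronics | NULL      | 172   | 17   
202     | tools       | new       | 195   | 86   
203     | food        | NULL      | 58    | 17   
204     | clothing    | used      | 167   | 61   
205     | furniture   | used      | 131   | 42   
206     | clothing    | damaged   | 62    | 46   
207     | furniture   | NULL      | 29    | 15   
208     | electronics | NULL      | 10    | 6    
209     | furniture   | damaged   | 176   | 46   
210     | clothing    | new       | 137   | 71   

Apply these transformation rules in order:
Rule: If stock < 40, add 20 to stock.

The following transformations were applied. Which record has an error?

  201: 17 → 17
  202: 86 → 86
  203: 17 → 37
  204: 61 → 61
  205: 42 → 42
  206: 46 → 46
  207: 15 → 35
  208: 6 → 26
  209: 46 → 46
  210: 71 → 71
Record 201 has an error. The correct transformed value should be 37, not 17.

Step 1: Check each record against the rule
Step 2: Record 201 has stock = 17
Step 3: Since 17 < 40, the bonus should have been applied
Step 4: Correct value = 37, but claimed value = 17
Conclusion: Record 201 has the error.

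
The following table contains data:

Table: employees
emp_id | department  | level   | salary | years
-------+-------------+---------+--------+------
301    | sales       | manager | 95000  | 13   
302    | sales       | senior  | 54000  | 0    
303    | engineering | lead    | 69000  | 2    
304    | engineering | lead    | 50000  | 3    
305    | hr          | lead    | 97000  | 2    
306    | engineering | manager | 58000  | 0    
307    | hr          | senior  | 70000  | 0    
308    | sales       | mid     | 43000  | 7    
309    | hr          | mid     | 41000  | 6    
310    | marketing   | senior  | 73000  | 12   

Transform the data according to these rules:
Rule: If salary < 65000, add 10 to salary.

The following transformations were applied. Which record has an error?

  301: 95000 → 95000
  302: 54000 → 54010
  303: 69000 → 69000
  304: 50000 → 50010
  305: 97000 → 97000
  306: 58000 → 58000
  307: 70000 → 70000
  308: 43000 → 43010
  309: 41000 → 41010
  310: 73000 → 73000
Record 306 has an error. The correct transformed value should be 58010, not 58000.

Step 1: Check each record against the rule
Step 2: Record 306 has salary = 58000
Step 3: Since 58000 < 65000, the bonus should have been applied
Step 4: Correct value = 58010, but claimed value = 58000
Conclusion: Record 306 has the error.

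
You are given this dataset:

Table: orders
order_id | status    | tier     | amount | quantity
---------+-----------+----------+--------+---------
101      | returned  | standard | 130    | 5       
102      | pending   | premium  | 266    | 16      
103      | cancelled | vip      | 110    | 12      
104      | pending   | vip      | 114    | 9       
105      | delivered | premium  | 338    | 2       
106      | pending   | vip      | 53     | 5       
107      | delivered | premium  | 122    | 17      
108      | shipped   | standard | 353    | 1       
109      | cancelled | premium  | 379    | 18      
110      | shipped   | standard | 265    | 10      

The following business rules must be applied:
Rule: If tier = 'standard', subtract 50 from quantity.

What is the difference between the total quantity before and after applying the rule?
150

Step 1: Original sum of quantity = 95
Step 2: 3 records have tier = 'standard'
Step 3: Each affected record changes by -50
Step 4: Total change = 3 × -50 = -150
Step 5: New sum = 95 + -150 = -55
Step 6: Difference = |-55 - 95| = 150
        (Sum decreased by 150)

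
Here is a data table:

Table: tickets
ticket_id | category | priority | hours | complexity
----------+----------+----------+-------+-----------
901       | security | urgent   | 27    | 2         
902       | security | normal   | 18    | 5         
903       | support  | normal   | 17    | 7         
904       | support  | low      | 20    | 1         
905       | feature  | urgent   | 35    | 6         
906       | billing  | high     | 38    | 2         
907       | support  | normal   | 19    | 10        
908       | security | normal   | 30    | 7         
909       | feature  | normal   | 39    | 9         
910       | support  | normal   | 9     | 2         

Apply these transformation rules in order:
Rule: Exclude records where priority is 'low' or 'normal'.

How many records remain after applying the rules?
3

Step 1: Count records to exclude
  - 1 (low) + 6 (normal) = 7 records
Step 2: Total records: 10
Step 3: Remaining = 10 - 7 = 3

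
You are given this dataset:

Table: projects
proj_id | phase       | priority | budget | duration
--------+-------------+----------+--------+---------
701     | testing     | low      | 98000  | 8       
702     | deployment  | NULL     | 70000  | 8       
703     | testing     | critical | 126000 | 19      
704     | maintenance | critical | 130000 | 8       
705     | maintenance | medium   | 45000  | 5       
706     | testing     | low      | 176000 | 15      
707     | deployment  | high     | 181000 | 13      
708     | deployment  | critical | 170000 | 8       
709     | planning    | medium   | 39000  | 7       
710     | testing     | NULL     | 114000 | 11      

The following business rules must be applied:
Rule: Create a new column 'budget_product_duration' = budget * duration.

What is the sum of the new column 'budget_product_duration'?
12883000

Step 1: For each record, compute budget * duration
Example calculations:
  98000 * 8 = 784000
  70000 * 8 = 560000
  126000 * 19 = 2394000
  ...
Step 2: Sum all derived values
Step 3: Total = 12883000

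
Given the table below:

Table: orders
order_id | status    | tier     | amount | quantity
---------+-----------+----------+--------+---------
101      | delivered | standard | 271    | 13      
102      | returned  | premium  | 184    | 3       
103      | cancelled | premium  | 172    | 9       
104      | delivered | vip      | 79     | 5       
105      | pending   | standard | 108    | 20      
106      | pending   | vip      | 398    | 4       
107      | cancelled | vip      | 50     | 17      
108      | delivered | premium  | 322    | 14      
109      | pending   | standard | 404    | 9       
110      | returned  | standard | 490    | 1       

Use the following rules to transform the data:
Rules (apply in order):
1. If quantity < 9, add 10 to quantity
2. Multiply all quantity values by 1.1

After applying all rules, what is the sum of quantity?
148.5

Step 1: Apply Rule 1 - Add 10 to records with quantity < 9
  - 4 records affected: 13 + (4 × 10) = 53
  - Unaffected records: 82
  - Sum after Rule 1: 135
Step 2: Apply Rule 2 - Multiply all by 1.1
  - 135 × 1.1 = 148.5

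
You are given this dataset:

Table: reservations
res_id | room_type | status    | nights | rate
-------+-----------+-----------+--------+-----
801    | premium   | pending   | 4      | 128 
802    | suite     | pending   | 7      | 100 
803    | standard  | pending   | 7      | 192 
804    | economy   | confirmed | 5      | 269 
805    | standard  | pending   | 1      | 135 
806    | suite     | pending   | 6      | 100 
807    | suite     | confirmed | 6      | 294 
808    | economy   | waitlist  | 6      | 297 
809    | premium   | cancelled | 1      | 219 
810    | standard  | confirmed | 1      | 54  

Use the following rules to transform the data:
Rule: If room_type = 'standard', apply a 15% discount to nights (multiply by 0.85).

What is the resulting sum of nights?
42.65

Step 1: Records with room_type = 'standard' have total nights = 9
Step 2: Apply multiplier: 9 × 0.85 = 7.65
Step 3: Other records total: 35
Step 4: Final sum = 7.65 + 35 = 42.65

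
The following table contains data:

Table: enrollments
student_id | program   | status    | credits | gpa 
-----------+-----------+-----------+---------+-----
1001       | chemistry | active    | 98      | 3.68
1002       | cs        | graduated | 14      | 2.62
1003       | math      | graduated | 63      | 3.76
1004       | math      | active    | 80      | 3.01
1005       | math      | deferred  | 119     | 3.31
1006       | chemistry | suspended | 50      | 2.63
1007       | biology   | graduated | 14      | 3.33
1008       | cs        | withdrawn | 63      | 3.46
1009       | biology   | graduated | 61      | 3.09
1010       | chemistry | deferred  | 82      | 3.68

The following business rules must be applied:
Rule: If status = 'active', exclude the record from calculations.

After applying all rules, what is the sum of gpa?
25.88

Step 1: Identify records where status = 'active'
Step 2: The excluded records sum to 6.69
Step 3: Original total gpa = 32.57
Step 4: Remaining total = 32.57 - 6.69 = 25.88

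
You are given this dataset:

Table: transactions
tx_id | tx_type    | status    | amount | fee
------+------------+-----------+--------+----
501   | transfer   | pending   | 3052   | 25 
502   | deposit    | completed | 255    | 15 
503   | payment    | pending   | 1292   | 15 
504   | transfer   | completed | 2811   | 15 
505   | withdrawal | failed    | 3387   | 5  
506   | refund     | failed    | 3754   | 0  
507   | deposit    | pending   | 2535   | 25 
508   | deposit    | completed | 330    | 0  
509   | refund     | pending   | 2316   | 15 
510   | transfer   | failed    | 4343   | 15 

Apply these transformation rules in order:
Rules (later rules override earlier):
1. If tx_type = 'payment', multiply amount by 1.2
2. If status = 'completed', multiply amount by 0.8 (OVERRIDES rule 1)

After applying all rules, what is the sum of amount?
23654.2

Step 1: Rule 2 takes priority for records with status = 'completed'
  - 3 records: 3396 × 0.8 = 2716.8
Step 2: Rule 1 applies to remaining records with tx_type = 'payment'
  - 1 records: 1292 × 1.2 = 1550.4
Step 3: Other records unchanged: 19387
Step 4: Final sum = 2716.8 + 1550.4 + 19387 = 23654.2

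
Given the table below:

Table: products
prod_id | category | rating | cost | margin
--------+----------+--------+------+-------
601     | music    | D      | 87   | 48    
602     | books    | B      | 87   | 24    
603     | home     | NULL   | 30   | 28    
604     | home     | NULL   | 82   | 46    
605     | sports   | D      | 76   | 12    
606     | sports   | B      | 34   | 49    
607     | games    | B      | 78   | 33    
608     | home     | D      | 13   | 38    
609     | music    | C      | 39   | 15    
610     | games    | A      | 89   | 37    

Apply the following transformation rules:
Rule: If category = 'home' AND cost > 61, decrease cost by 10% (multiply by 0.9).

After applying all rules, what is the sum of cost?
606.8

Step 1: Find records where category = 'home' AND cost > 61
Step 2: 1 records match, summing to 82
Step 3: After multiplier: 82 × 0.9 = 73.8
Step 4: Unaffected records sum: 533
Step 5: Final sum = 73.8 + 533 = 606.8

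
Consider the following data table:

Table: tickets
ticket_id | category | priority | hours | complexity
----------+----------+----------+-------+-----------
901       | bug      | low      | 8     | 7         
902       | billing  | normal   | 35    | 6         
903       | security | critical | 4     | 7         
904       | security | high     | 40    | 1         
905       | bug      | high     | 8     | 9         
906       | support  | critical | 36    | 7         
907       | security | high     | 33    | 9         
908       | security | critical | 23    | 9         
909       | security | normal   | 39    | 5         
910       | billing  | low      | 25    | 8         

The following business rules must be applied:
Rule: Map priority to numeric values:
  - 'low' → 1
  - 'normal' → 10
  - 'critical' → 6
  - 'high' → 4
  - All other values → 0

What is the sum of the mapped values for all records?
52

Step 1: Apply mapping to each record
Step 2: Count by status:
  'low': 2 records × 1 = 2
  'normal': 2 records × 10 = 20
  'critical': 3 records × 6 = 18
  'high': 3 records × 4 = 12
Step 3: Sum all mapped values = 52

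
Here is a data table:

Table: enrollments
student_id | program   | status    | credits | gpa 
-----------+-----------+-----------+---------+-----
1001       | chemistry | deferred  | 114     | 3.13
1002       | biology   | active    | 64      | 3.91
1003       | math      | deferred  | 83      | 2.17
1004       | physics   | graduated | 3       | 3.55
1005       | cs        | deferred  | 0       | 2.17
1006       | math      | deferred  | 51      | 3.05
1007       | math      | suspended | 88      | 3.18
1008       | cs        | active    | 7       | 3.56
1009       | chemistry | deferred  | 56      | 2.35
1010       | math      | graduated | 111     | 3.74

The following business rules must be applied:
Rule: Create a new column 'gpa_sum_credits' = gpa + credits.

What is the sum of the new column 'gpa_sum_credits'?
607.81

Step 1: For each record, compute gpa + credits
Example calculations:
  3.13 + 114 = 117.13
  3.91 + 64 = 67.91
  2.17 + 83 = 85.17
  ...
Step 2: Sum all derived values
Step 3: Total = 607.81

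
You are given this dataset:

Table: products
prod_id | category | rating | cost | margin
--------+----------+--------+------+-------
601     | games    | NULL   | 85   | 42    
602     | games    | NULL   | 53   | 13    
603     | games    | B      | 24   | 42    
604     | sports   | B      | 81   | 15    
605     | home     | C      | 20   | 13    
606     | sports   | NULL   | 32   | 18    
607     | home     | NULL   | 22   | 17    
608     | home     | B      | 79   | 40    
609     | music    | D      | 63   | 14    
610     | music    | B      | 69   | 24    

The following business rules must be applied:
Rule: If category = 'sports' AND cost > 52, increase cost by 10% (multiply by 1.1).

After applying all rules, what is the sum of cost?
536.1

Step 1: Find records where category = 'sports' AND cost > 52
Step 2: 1 records match, summing to 81
Step 3: After multiplier: 81 × 1.1 = 89.1
Step 4: Unaffected records sum: 447
Step 5: Final sum = 89.1 + 447 = 536.1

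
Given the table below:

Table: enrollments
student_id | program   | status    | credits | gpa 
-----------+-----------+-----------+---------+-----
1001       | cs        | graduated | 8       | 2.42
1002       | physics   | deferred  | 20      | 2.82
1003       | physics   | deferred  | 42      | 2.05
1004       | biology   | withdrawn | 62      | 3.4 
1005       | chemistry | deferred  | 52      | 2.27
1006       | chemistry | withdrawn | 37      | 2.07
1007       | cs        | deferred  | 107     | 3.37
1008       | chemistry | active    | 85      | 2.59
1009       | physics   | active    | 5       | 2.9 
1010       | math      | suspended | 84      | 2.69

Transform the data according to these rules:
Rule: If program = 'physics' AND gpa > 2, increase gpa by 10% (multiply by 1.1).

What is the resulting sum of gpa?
27.36

Step 1: Find records where program = 'physics' AND gpa > 2
Step 2: 3 records match, summing to 7.77
Step 3: After multiplier: 7.77 × 1.1 = 8.55
Step 4: Unaffected records sum: 18.81
Step 5: Final sum = 8.55 + 18.81 = 27.36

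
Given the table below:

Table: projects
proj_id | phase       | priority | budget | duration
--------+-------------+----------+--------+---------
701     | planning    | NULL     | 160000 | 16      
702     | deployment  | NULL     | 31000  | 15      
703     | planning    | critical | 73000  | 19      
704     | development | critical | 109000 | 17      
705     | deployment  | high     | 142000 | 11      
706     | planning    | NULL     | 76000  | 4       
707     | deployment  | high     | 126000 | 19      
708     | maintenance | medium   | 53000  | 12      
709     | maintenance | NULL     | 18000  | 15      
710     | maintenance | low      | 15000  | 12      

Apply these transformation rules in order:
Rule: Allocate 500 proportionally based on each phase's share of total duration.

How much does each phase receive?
deployment: 160.71, development: 60.71, maintenance: 139.29, planning: 139.29

Step 1: Calculate total duration = 140
Step 2: Calculate each phase's proportion:
  deployment: 45/140 = 32.14% → 160.71
  development: 17/140 = 12.14% → 60.71
  maintenance: 39/140 = 27.86% → 139.29
  planning: 39/140 = 27.86% → 139.29
Step 3: Verify: sum of allocations ≈ 500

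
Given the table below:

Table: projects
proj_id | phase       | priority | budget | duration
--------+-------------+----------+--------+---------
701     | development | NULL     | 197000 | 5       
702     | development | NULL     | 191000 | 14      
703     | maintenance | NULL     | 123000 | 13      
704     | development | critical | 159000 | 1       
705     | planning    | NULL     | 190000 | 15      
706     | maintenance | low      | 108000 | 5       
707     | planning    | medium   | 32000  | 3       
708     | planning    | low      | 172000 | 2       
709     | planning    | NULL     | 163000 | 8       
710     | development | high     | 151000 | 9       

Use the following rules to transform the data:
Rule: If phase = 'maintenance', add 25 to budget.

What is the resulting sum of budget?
1486050

Step 1: Count records where phase = 'maintenance': 2
Step 2: Total bonus added: 2 × 25 = 50
Step 3: Original sum of budget: 1486000
Step 4: Final sum = 1486000 + 50 = 1486050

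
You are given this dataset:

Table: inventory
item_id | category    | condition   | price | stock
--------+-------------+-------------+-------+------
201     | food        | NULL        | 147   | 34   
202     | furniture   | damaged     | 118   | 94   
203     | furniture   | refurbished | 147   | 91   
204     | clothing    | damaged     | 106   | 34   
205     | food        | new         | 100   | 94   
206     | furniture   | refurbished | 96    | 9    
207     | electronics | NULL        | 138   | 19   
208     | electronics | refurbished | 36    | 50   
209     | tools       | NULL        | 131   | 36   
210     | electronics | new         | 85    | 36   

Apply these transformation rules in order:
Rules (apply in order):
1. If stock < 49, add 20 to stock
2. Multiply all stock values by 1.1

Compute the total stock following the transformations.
678.7

Step 1: Apply Rule 1 - Add 20 to records with stock < 49
  - 6 records affected: 168 + (6 × 20) = 288
  - Unaffected records: 329
  - Sum after Rule 1: 617
Step 2: Apply Rule 2 - Multiply all by 1.1
  - 617 × 1.1 = 678.7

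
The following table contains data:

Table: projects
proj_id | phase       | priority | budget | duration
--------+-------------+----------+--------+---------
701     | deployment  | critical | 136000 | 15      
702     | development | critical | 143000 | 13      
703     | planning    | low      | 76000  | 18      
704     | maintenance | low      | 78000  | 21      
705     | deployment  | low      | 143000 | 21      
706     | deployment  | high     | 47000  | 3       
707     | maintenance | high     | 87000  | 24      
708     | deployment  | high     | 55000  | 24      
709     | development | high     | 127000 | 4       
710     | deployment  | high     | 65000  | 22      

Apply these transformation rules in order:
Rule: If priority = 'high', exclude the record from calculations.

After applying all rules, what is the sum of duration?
88

Step 1: Identify records where priority = 'high'
Step 2: The excluded records sum to 77
Step 3: Original total duration = 165
Step 4: Remaining total = 165 - 77 = 88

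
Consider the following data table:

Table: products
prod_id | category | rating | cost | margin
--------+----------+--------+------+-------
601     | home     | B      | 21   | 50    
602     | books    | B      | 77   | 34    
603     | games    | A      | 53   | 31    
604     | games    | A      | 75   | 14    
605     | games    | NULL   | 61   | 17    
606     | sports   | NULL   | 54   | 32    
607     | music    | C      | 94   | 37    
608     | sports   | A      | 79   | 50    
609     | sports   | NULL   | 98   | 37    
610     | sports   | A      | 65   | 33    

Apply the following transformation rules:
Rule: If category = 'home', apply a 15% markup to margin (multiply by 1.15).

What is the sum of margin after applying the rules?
342.5

Step 1: Records with category = 'home' have total margin = 50
Step 2: Apply multiplier: 50 × 1.15 = 57.5
Step 3: Other records total: 285
Step 4: Final sum = 57.5 + 285 = 342.5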